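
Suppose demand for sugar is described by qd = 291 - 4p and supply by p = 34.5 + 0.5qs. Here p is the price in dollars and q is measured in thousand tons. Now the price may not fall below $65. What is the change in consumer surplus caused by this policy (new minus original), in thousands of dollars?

Rearranging supply gives qs = 2p - 69. Equilibrium: 291 - 4p = 2p - 69, so 360 = 6p and p* = 60, q* = 51.
The floor of 65 is above the equilibrium price 60, so it binds.
At p = 65: qd = 291 - 4·65 = 31 and qs = 2·65 - 69 = 61.
Consumer surplus without the control is ½ · (72.75 - 60) · 51 = 325.125.
With the floor, consumers buy 31 units at 65, so CS = ½ · (72.75 - 65) · 31 = 120.125.
Change in consumer surplus = 120.125 - 325.125 = -205.

-205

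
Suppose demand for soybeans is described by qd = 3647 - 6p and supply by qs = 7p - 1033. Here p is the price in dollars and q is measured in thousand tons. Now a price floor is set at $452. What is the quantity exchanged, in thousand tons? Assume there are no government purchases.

935

In a free market, 3647 - 6p = 7p - 1033 gives the equilibrium p* = 360, q* = 1487.
Because the floor (452) lies above the market-clearing price, it is binding.
At p = 452: qd = 3647 - 6·452 = 935 and qs = 7·452 - 1033 = 2131.
The quantity actually transacted is the short side, demand: 935.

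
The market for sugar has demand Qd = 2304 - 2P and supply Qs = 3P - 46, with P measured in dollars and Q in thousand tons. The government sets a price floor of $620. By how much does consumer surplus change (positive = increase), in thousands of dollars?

-182100

In a free market, 2304 - 2P = 3P - 46 gives the equilibrium P* = 470, Q* = 1364.
Since 620 > 470, the floor is binding.
At P = 620: Qd = 2304 - 2·620 = 1064 and Qs = 3·620 - 46 = 1814.
Consumer surplus without the control is ½ · (1152 - 470) · 1364 = 465124.
With the floor, consumers buy 1064 units at 620, so CS = ½ · (1152 - 620) · 1064 = 283024.
Change in consumer surplus = 283024 - 465124 = -182100.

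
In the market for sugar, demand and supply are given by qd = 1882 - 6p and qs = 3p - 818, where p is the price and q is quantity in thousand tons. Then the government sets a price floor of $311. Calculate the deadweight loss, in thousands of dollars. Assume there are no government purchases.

Setting quantity demanded equal to quantity supplied, 1882 - 6p = 3p - 818, gives p* = 300 and q* = 82.
Since 311 > 300, the floor is binding.
At p = 311: qd = 1882 - 6·311 = 16 and qs = 3·311 - 818 = 115.
Quantity traded falls to 16. At q = 16 the demand price is (1882 - 16)/6 = 311 and the supply price is (818 + 16)/3 = 278.
Deadweight loss = ½ · (311 - 278) · (82 - 16) = ½ · 33 · 66 = 1089.

1089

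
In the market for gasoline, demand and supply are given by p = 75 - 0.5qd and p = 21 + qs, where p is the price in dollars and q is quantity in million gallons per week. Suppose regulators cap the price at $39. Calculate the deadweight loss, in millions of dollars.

Rearranging demand gives qd = 150 - 2p; rearranging supply gives qs = p - 21. Equilibrium: 150 - 2p = p - 21, so 171 = 3p and p* = 57, q* = 36.
Because the ceiling (39) lies below the market-clearing price, it is binding.
At p = 39: qd = 150 - 2·39 = 72 and qs = 39 - 21 = 18.
Quantity traded falls to 18. At q = 18 the demand price is (150 - 18)/2 = 66 and the supply price is 21 + 18 = 39.
Deadweight loss = ½ · (66 - 39) · (36 - 18) = ½ · 27 · 18 = 243.

243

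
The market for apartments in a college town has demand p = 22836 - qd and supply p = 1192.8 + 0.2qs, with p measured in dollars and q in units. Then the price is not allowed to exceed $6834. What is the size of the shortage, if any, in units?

Rearranging demand gives qd = 22836 - p; rearranging supply gives qs = 5p - 5964. Equilibrium: 22836 - p = 5p - 5964, so 28800 = 6p and p* = 4800, q* = 18036.
The ceiling of 6834 is above the equilibrium price 4800, so it is not binding; the market clears at p* = 4800, q* = 18036.
Since the control does not bind, there is no shortage.

0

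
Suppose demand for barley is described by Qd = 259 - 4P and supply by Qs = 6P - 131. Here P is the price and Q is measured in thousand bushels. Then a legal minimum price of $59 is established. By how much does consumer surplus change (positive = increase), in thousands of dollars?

In a free market, 259 - 4P = 6P - 131 gives the equilibrium P* = 39, Q* = 103.
Since 59 > 39, the floor is binding.
At P = 59: Qd = 259 - 4·59 = 23 and Qs = 6·59 - 131 = 223.
Consumer surplus without the control is ½ · (64.75 - 39) · 103 = 1326.125.
With the floor, consumers buy 23 units at 59, so CS = ½ · (64.75 - 59) · 23 = 66.125.
Change in consumer surplus = 66.125 - 1326.125 = -1260.

-1260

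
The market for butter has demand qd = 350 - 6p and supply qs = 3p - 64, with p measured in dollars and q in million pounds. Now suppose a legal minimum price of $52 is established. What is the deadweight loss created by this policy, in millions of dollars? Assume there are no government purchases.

Without the control the market clears where 350 - 6p = 3p - 64, i.e. p* = 46 and q* = 74.
The floor of 52 is above the equilibrium price 46, so it binds.
At p = 52: qd = 350 - 6·52 = 38 and qs = 3·52 - 64 = 92.
Quantity traded falls to 38. At q = 38 the demand price is (350 - 38)/6 = 52 and the supply price is (64 + 38)/3 = 34.
Deadweight loss = ½ · (52 - 34) · (74 - 38) = ½ · 18 · 36 = 324.

324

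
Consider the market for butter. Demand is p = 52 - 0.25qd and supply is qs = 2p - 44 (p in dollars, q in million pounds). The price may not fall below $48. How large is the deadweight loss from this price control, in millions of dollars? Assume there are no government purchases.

Rearranging demand gives qd = 208 - 4p. In a free market, 208 - 4p = 2p - 44 gives the equilibrium p* = 42, q* = 40.
Since 48 > 42, the floor is binding.
At p = 48: qd = 208 - 4·48 = 16 and qs = 2·48 - 44 = 52.
Quantity traded falls to 16. At q = 16 the demand price is (208 - 16)/4 = 48 and the supply price is (44 + 16)/2 = 30.
Deadweight loss = ½ · (48 - 30) · (40 - 16) = ½ · 18 · 24 = 216.

216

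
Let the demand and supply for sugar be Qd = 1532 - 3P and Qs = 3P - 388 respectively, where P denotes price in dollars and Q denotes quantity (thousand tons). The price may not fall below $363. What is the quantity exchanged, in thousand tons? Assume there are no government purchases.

443

In a free market, 1532 - 3P = 3P - 388 gives the equilibrium P* = 320, Q* = 572.
Since 363 > 320, the floor is binding.
At P = 363: Qd = 1532 - 3·363 = 443 and Qs = 3·363 - 388 = 701.
The quantity actually transacted is the short side, demand: 443.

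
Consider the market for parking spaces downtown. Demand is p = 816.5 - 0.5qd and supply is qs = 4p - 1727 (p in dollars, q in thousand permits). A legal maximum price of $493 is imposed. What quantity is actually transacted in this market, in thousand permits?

245

Rearranging demand gives qd = 1633 - 2p. Setting quantity demanded equal to quantity supplied, 1633 - 2p = 4p - 1727, gives p* = 560 and q* = 513.
Since 493 < 560, the ceiling is binding.
At p = 493: qd = 1633 - 2·493 = 647 and qs = 4·493 - 1727 = 245.
The quantity actually transacted is the short side, supply: 245.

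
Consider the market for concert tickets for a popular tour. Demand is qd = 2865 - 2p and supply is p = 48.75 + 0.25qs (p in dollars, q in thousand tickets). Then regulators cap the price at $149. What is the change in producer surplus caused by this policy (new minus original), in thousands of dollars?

Rearranging supply gives qs = 4p - 195. Equilibrium: 2865 - 2p = 4p - 195, so 3060 = 6p and p* = 510, q* = 1845.
Because the ceiling (149) lies below the market-clearing price, it is binding.
At p = 149: qd = 2865 - 2·149 = 2567 and qs = 4·149 - 195 = 401.
Producer surplus without the control is ½ · (510 - 48.75) · 1845 = 425503.125.
With the ceiling, producers sell 401 units at 149, so PS = ½ · (149 - 48.75) · 401 = 20100.125.
Change in producer surplus = 20100.125 - 425503.125 = -405403.

-405403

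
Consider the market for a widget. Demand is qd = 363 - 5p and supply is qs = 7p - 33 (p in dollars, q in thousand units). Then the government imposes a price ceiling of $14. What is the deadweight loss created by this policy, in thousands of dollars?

3032.4

Equilibrium: 363 - 5p = 7p - 33, so 396 = 12p and p* = 33, q* = 198.
The ceiling of 14 is below the equilibrium price 33, so it binds.
At p = 14: qd = 363 - 5·14 = 293 and qs = 7·14 - 33 = 65.
Quantity traded falls to 65. At q = 65 the demand price is (363 - 65)/5 = 59.6 and the supply price is (33 + 65)/7 = 14.
Deadweight loss = ½ · (59.6 - 14) · (198 - 65) = ½ · 45.6 · 133 = 3032.4.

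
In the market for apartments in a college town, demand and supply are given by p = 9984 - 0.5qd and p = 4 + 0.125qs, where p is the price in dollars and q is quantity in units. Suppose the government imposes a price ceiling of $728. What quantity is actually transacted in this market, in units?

Rearranging demand gives qd = 19968 - 2p; rearranging supply gives qs = 8p - 32. Without the control the market clears where 19968 - 2p = 8p - 32, i.e. p* = 2000 and q* = 15968.
Since 728 < 2000, the ceiling is binding.
At p = 728: qd = 19968 - 2·728 = 18512 and qs = 8·728 - 32 = 5792.
The quantity actually transacted is the short side, supply: 5792.

5792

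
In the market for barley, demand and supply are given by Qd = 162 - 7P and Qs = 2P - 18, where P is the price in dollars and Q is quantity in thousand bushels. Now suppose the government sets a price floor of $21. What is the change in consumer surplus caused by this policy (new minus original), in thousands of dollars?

Equilibrium: 162 - 7P = 2P - 18, so 180 = 9P and P* = 20, Q* = 22.
Since 21 > 20, the floor is binding.
At P = 21: Qd = 162 - 7·21 = 15 and Qs = 2·21 - 18 = 24.
Consumer surplus without the control is ½ · (162/7 - 20) · 22 = 242/7.
With the floor, consumers buy 15 units at 21, so CS = ½ · (162/7 - 21) · 15 = 225/14.
Change in consumer surplus = 225/14 - 242/7 = -18.5.

-18.5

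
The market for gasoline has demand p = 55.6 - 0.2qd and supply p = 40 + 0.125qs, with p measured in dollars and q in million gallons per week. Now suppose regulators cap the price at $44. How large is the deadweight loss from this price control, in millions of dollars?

Rearranging demand gives qd = 278 - 5p; rearranging supply gives qs = 8p - 320. In a free market, 278 - 5p = 8p - 320 gives the equilibrium p* = 46, q* = 48.
Because the ceiling (44) lies below the market-clearing price, it is binding.
At p = 44: qd = 278 - 5·44 = 58 and qs = 8·44 - 320 = 32.
Quantity traded falls to 32. At q = 32 the demand price is (278 - 32)/5 = 49.2 and the supply price is (320 + 32)/8 = 44.
Deadweight loss = ½ · (49.2 - 44) · (48 - 32) = ½ · 5.2 · 16 = 41.6.

41.6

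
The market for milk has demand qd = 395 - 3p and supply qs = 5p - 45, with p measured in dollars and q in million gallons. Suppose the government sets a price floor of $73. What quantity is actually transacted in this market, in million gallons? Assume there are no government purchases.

Setting quantity demanded equal to quantity supplied, 395 - 3p = 5p - 45, gives p* = 55 and q* = 230.
Since 73 > 55, the floor is binding.
At p = 73: qd = 395 - 3·73 = 176 and qs = 5·73 - 45 = 320.
The quantity actually transacted is the short side, demand: 176.

176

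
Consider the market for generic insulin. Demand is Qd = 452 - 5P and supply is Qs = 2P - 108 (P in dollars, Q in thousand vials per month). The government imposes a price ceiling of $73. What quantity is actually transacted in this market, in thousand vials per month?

38

Without the control the market clears where 452 - 5P = 2P - 108, i.e. P* = 80 and Q* = 52.
Because the ceiling (73) lies below the market-clearing price, it is binding.
At P = 73: Qd = 452 - 5·73 = 87 and Qs = 2·73 - 108 = 38.
The quantity actually transacted is the short side, supply: 38.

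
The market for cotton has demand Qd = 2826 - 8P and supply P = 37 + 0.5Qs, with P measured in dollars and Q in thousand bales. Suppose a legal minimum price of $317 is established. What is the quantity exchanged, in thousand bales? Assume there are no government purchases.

290

Rearranging supply gives Qs = 2P - 74. Setting quantity demanded equal to quantity supplied, 2826 - 8P = 2P - 74, gives P* = 290 and Q* = 506.
Since 317 > 290, the floor is binding.
At P = 317: Qd = 2826 - 8·317 = 290 and Qs = 2·317 - 74 = 560.
The quantity actually transacted is the short side, demand: 290.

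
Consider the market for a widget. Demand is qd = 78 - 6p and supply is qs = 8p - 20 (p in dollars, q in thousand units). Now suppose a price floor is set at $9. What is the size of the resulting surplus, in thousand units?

28

In a free market, 78 - 6p = 8p - 20 gives the equilibrium p* = 7, q* = 36.
Since 9 > 7, the floor is binding.
At p = 9: qd = 78 - 6·9 = 24 and qs = 8·9 - 20 = 52.
Surplus = qs - qd = 52 - 24 = 28.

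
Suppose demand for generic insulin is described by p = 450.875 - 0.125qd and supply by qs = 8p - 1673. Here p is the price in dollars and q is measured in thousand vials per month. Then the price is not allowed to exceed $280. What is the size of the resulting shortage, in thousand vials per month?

Rearranging demand gives qd = 3607 - 8p. Without the control the market clears where 3607 - 8p = 8p - 1673, i.e. p* = 330 and q* = 967.
Since 280 < 330, the ceiling is binding.
At p = 280: qd = 3607 - 8·280 = 1367 and qs = 8·280 - 1673 = 567.
Shortage = qd - qs = 1367 - 567 = 800.

800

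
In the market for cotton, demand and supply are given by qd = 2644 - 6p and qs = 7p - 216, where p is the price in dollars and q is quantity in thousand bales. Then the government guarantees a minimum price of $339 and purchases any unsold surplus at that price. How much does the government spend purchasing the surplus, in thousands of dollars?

Equilibrium: 2644 - 6p = 7p - 216, so 2860 = 13p and p* = 220, q* = 1324.
Since 339 > 220, the floor is binding.
At p = 339: qd = 2644 - 6·339 = 610 and qs = 7·339 - 216 = 2157.
Surplus = qs - qd = 1547.
Government expenditure = surplus × support price = 1547 × 339 = 524433.

524433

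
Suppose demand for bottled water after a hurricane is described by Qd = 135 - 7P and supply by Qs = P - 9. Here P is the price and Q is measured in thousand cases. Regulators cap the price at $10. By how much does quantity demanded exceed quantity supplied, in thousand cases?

64

Without the control the market clears where 135 - 7P = P - 9, i.e. P* = 18 and Q* = 9.
Since 10 < 18, the ceiling is binding.
At P = 10: Qd = 135 - 7·10 = 65 and Qs = 10 - 9 = 1.
Shortage = Qd - Qs = 65 - 1 = 64.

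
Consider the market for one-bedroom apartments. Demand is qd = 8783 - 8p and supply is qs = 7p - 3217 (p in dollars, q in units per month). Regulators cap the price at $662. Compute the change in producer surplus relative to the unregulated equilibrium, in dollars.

-262200

Without the control the market clears where 8783 - 8p = 7p - 3217, i.e. p* = 800 and q* = 2383.
The ceiling of 662 is below the equilibrium price 800, so it binds.
At p = 662: qd = 8783 - 8·662 = 3487 and qs = 7·662 - 3217 = 1417.
Producer surplus without the control is ½ · (800 - 3217/7) · 2383 = 5678689/14.
With the ceiling, producers sell 1417 units at 662, so PS = ½ · (662 - 3217/7) · 1417 = 2007889/14.
Change in producer surplus = 2007889/14 - 5678689/14 = -262200.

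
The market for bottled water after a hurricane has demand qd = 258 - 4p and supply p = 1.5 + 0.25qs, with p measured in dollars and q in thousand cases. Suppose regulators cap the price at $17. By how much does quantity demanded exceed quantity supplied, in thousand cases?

128

Rearranging supply gives qs = 4p - 6. In a free market, 258 - 4p = 4p - 6 gives the equilibrium p* = 33, q* = 126.
Because the ceiling (17) lies below the market-clearing price, it is binding.
At p = 17: qd = 258 - 4·17 = 190 and qs = 4·17 - 6 = 62.
Shortage = qd - qs = 190 - 62 = 128.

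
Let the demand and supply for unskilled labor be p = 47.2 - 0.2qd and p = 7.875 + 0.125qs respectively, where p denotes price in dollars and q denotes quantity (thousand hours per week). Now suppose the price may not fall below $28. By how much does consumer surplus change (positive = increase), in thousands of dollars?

Rearranging demand gives qd = 236 - 5p; rearranging supply gives qs = 8p - 63. In a free market, 236 - 5p = 8p - 63 gives the equilibrium p* = 23, q* = 121.
Because the floor (28) lies above the market-clearing price, it is binding.
At p = 28: qd = 236 - 5·28 = 96 and qs = 8·28 - 63 = 161.
Consumer surplus without the control is ½ · (47.2 - 23) · 121 = 1464.1.
With the floor, consumers buy 96 units at 28, so CS = ½ · (47.2 - 28) · 96 = 921.6.
Change in consumer surplus = 921.6 - 1464.1 = -542.5.

-542.5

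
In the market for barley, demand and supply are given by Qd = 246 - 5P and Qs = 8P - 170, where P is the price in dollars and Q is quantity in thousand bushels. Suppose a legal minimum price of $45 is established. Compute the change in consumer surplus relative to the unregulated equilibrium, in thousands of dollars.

-695.5

In a free market, 246 - 5P = 8P - 170 gives the equilibrium P* = 32, Q* = 86.
Since 45 > 32, the floor is binding.
At P = 45: Qd = 246 - 5·45 = 21 and Qs = 8·45 - 170 = 190.
Consumer surplus without the control is ½ · (49.2 - 32) · 86 = 739.6.
With the floor, consumers buy 21 units at 45, so CS = ½ · (49.2 - 45) · 21 = 44.1.
Change in consumer surplus = 44.1 - 739.6 = -695.5.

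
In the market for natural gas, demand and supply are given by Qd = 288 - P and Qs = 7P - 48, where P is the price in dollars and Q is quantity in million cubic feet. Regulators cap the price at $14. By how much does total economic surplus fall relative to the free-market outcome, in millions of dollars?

21952

Equilibrium: 288 - P = 7P - 48, so 336 = 8P and P* = 42, Q* = 246.
Because the ceiling (14) lies below the market-clearing price, it is binding.
At P = 14: Qd = 288 - 14 = 274 and Qs = 7·14 - 48 = 50.
Quantity traded falls to 50. At Q = 50 the demand price is 288 - 50 = 238 and the supply price is (48 + 50)/7 = 14.
Deadweight loss = ½ · (238 - 14) · (246 - 50) = ½ · 224 · 196 = 21952.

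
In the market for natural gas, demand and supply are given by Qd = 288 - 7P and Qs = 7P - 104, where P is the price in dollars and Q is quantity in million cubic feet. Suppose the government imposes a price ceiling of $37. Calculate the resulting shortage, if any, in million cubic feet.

0

Without the control the market clears where 288 - 7P = 7P - 104, i.e. P* = 28 and Q* = 92.
Since 37 is above P* = 28, the ceiling does not bind and the free-market outcome prevails.
Since the control does not bind, there is no shortage.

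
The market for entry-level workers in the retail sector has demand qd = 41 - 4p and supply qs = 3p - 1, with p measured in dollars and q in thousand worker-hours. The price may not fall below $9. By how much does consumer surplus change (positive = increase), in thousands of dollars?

In a free market, 41 - 4p = 3p - 1 gives the equilibrium p* = 6, q* = 17.
Since 9 > 6, the floor is binding.
At p = 9: qd = 41 - 4·9 = 5 and qs = 3·9 - 1 = 26.
Consumer surplus without the control is ½ · (10.25 - 6) · 17 = 36.125.
With the floor, consumers buy 5 units at 9, so CS = ½ · (10.25 - 9) · 5 = 3.125.
Change in consumer surplus = 3.125 - 36.125 = -33.

-33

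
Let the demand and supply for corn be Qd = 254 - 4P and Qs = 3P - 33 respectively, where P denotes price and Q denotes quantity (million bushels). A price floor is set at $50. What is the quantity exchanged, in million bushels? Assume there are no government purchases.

54

Without the control the market clears where 254 - 4P = 3P - 33, i.e. P* = 41 and Q* = 90.
Because the floor (50) lies above the market-clearing price, it is binding.
At P = 50: Qd = 254 - 4·50 = 54 and Qs = 3·50 - 33 = 117.
The quantity actually transacted is the short side, demand: 54.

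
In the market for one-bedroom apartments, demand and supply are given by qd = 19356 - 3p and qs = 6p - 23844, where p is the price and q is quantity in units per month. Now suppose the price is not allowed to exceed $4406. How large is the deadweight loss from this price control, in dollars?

1397124

In a free market, 19356 - 3p = 6p - 23844 gives the equilibrium p* = 4800, q* = 4956.
The ceiling of 4406 is below the equilibrium price 4800, so it binds.
At p = 4406: qd = 19356 - 3·4406 = 6138 and qs = 6·4406 - 23844 = 2592.
Quantity traded falls to 2592. At q = 2592 the demand price is (19356 - 2592)/3 = 5588 and the supply price is (23844 + 2592)/6 = 4406.
Deadweight loss = ½ · (5588 - 4406) · (4956 - 2592) = ½ · 1182 · 2364 = 1397124.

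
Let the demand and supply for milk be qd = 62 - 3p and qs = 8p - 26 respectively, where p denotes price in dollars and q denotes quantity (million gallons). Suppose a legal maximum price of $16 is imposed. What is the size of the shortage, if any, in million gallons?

0

Without the control the market clears where 62 - 3p = 8p - 26, i.e. p* = 8 and q* = 38.
The ceiling of 16 is above the equilibrium price 8, so it is not binding; the market clears at p* = 8, q* = 38.
Since the control does not bind, there is no shortage.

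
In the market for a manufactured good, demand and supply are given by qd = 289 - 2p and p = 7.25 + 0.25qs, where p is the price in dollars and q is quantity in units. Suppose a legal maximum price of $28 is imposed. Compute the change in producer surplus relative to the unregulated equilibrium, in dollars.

Rearranging supply gives qs = 4p - 29. In a free market, 289 - 2p = 4p - 29 gives the equilibrium p* = 53, q* = 183.
Since 28 < 53, the ceiling is binding.
At p = 28: qd = 289 - 2·28 = 233 and qs = 4·28 - 29 = 83.
Producer surplus without the control is ½ · (53 - 7.25) · 183 = 4186.125.
With the ceiling, producers sell 83 units at 28, so PS = ½ · (28 - 7.25) · 83 = 861.125.
Change in producer surplus = 861.125 - 4186.125 = -3325.

-3325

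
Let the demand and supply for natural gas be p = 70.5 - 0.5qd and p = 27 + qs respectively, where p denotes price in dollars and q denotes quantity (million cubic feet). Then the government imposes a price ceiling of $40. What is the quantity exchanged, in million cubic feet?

13

Rearranging demand gives qd = 141 - 2p; rearranging supply gives qs = p - 27. Setting quantity demanded equal to quantity supplied, 141 - 2p = p - 27, gives p* = 56 and q* = 29.
Because the ceiling (40) lies below the market-clearing price, it is binding.
At p = 40: qd = 141 - 2·40 = 61 and qs = 40 - 27 = 13.
The quantity actually transacted is the short side, supply: 13.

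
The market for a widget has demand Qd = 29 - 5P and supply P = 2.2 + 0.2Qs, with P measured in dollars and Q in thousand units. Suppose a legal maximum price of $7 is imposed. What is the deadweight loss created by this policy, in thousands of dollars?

Rearranging supply gives Qs = 5P - 11. Without the control the market clears where 29 - 5P = 5P - 11, i.e. P* = 4 and Q* = 9.
Since 7 is above P* = 4, the ceiling does not bind and the free-market outcome prevails.
Since the control does not bind, no trades are prevented and deadweight loss is zero.

0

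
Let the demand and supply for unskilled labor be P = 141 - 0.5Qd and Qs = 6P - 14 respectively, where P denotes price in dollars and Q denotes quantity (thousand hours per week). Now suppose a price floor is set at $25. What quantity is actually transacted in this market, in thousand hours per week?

Rearranging demand gives Qd = 282 - 2P. In a free market, 282 - 2P = 6P - 14 gives the equilibrium P* = 37, Q* = 208.
The floor of 25 is below the equilibrium price 37, so it is not binding; the market clears at P* = 37, Q* = 208.

208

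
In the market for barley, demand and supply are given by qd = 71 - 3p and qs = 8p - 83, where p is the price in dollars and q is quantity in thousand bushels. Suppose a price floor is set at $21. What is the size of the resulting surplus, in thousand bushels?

Without the control the market clears where 71 - 3p = 8p - 83, i.e. p* = 14 and q* = 29.
The floor of 21 is above the equilibrium price 14, so it binds.
At p = 21: qd = 71 - 3·21 = 8 and qs = 8·21 - 83 = 85.
Surplus = qs - qd = 85 - 8 = 77.

77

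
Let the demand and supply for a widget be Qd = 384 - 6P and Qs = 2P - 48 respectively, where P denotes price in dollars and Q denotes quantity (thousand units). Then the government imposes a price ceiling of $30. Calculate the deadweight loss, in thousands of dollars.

Setting quantity demanded equal to quantity supplied, 384 - 6P = 2P - 48, gives P* = 54 and Q* = 60.
Because the ceiling (30) lies below the market-clearing price, it is binding.
At P = 30: Qd = 384 - 6·30 = 204 and Qs = 2·30 - 48 = 12.
Quantity traded falls to 12. At Q = 12 the demand price is (384 - 12)/6 = 62 and the supply price is (48 + 12)/2 = 30.
Deadweight loss = ½ · (62 - 30) · (60 - 12) = ½ · 32 · 48 = 768.

768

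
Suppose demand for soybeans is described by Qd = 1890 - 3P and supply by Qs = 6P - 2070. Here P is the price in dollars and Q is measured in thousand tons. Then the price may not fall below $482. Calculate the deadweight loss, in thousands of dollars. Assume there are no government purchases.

3969

Equilibrium: 1890 - 3P = 6P - 2070, so 3960 = 9P and P* = 440, Q* = 570.
Because the floor (482) lies above the market-clearing price, it is binding.
At P = 482: Qd = 1890 - 3·482 = 444 and Qs = 6·482 - 2070 = 822.
Quantity traded falls to 444. At Q = 444 the demand price is (1890 - 444)/3 = 482 and the supply price is (2070 + 444)/6 = 419.
Deadweight loss = ½ · (482 - 419) · (570 - 444) = ½ · 63 · 126 = 3969.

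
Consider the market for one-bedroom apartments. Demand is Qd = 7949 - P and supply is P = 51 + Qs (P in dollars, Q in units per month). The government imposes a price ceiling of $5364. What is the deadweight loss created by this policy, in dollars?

0

Rearranging supply gives Qs = P - 51. Equilibrium: 7949 - P = P - 51, so 8000 = 2P and P* = 4000, Q* = 3949.
The ceiling of 5364 is above the equilibrium price 4000, so it is not binding; the market clears at P* = 4000, Q* = 3949.
Since the control does not bind, no trades are prevented and deadweight loss is zero.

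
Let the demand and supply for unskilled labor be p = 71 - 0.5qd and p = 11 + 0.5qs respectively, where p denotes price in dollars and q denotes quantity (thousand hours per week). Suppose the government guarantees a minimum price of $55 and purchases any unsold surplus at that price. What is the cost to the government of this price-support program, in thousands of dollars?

Rearranging demand gives qd = 142 - 2p; rearranging supply gives qs = 2p - 22. Equilibrium: 142 - 2p = 2p - 22, so 164 = 4p and p* = 41, q* = 60.
Because the floor (55) lies above the market-clearing price, it is binding.
At p = 55: qd = 142 - 2·55 = 32 and qs = 2·55 - 22 = 88.
Surplus = qs - qd = 56.
Government expenditure = surplus × support price = 56 × 55 = 3080.

3080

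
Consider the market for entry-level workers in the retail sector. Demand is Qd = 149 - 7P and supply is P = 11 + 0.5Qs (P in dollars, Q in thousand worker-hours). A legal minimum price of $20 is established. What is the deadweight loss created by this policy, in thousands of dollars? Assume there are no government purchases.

15.75

Rearranging supply gives Qs = 2P - 22. Without the control the market clears where 149 - 7P = 2P - 22, i.e. P* = 19 and Q* = 16.
The floor of 20 is above the equilibrium price 19, so it binds.
At P = 20: Qd = 149 - 7·20 = 9 and Qs = 2·20 - 22 = 18.
Quantity traded falls to 9. At Q = 9 the demand price is (149 - 9)/7 = 20 and the supply price is (22 + 9)/2 = 15.5.
Deadweight loss = ½ · (20 - 15.5) · (16 - 9) = ½ · 4.5 · 7 = 15.75.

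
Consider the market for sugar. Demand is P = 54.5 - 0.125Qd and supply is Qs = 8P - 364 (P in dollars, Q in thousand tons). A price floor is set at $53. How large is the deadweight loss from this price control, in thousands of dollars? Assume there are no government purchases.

72

Rearranging demand gives Qd = 436 - 8P. In a free market, 436 - 8P = 8P - 364 gives the equilibrium P* = 50, Q* = 36.
The floor of 53 is above the equilibrium price 50, so it binds.
At P = 53: Qd = 436 - 8·53 = 12 and Qs = 8·53 - 364 = 60.
Quantity traded falls to 12. At Q = 12 the demand price is (436 - 12)/8 = 53 and the supply price is (364 + 12)/8 = 47.
Deadweight loss = ½ · (53 - 47) · (36 - 12) = ½ · 6 · 24 = 72.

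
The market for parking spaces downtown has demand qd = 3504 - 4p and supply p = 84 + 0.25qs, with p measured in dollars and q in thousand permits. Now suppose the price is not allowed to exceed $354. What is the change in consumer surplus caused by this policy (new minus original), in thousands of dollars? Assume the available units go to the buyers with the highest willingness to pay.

104328

Rearranging supply gives qs = 4p - 336. Equilibrium: 3504 - 4p = 4p - 336, so 3840 = 8p and p* = 480, q* = 1584.
Since 354 < 480, the ceiling is binding.
At p = 354: qd = 3504 - 4·354 = 2088 and qs = 4·354 - 336 = 1080.
Consumer surplus without the control is ½ · (876 - 480) · 1584 = 313632.
With the ceiling, 1080 units are sold at 354 (assume they go to the highest-value buyers). The demand price at q = 1080 is 606, so CS = ½ · [(876 - 354) + (606 - 354)] · 1080 = 417960.
Change in consumer surplus = 417960 - 313632 = 104328.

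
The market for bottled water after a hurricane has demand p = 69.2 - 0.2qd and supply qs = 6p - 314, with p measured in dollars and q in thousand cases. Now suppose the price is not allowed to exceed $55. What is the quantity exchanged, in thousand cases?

Rearranging demand gives qd = 346 - 5p. Without the control the market clears where 346 - 5p = 6p - 314, i.e. p* = 60 and q* = 46.
Because the ceiling (55) lies below the market-clearing price, it is binding.
At p = 55: qd = 346 - 5·55 = 71 and qs = 6·55 - 314 = 16.
The quantity actually transacted is the short side, supply: 16.

16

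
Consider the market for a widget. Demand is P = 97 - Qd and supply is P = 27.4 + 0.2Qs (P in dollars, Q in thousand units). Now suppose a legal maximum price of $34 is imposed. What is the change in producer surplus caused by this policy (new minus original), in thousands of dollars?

Rearranging demand gives Qd = 97 - P; rearranging supply gives Qs = 5P - 137. Without the control the market clears where 97 - P = 5P - 137, i.e. P* = 39 and Q* = 58.
The ceiling of 34 is below the equilibrium price 39, so it binds.
At P = 34: Qd = 97 - 34 = 63 and Qs = 5·34 - 137 = 33.
Producer surplus without the control is ½ · (39 - 27.4) · 58 = 336.4.
With the ceiling, producers sell 33 units at 34, so PS = ½ · (34 - 27.4) · 33 = 108.9.
Change in producer surplus = 108.9 - 336.4 = -227.5.

-227.5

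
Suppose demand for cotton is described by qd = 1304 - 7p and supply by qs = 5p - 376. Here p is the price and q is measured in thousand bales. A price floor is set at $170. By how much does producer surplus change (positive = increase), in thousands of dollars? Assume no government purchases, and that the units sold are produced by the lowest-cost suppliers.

Without the control the market clears where 1304 - 7p = 5p - 376, i.e. p* = 140 and q* = 324.
The floor of 170 is above the equilibrium price 140, so it binds.
At p = 170: qd = 1304 - 7·170 = 114 and qs = 5·170 - 376 = 474.
Producer surplus without the control is ½ · (140 - 75.2) · 324 = 10497.6.
With the floor, 114 units are sold at 170. The supply price at q = 114 is 98, so PS = ½ · [(170 - 75.2) + (170 - 98)] · 114 = 9507.6.
Change in producer surplus = 9507.6 - 10497.6 = -990.

-990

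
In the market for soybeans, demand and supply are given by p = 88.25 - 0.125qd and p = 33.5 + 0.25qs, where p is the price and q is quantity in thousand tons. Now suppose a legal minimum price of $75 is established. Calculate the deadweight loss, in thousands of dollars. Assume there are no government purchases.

300

Rearranging demand gives qd = 706 - 8p; rearranging supply gives qs = 4p - 134. Setting quantity demanded equal to quantity supplied, 706 - 8p = 4p - 134, gives p* = 70 and q* = 146.
The floor of 75 is above the equilibrium price 70, so it binds.
At p = 75: qd = 706 - 8·75 = 106 and qs = 4·75 - 134 = 166.
Quantity traded falls to 106. At q = 106 the demand price is (706 - 106)/8 = 75 and the supply price is (134 + 106)/4 = 60.
Deadweight loss = ½ · (75 - 60) · (146 - 106) = ½ · 15 · 40 = 300.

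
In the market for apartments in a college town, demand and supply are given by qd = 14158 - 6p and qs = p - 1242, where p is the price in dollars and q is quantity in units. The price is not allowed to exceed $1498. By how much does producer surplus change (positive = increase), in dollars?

Setting quantity demanded equal to quantity supplied, 14158 - 6p = p - 1242, gives p* = 2200 and q* = 958.
The ceiling of 1498 is below the equilibrium price 2200, so it binds.
At p = 1498: qd = 14158 - 6·1498 = 5170 and qs = 1498 - 1242 = 256.
Producer surplus without the control is ½ · (2200 - 1242) · 958 = 458882.
With the ceiling, producers sell 256 units at 1498, so PS = ½ · (1498 - 1242) · 256 = 32768.
Change in producer surplus = 32768 - 458882 = -426114.

-426114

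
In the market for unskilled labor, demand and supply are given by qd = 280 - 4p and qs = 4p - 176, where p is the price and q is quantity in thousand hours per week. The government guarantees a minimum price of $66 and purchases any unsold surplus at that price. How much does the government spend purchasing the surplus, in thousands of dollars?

4752

Equilibrium: 280 - 4p = 4p - 176, so 456 = 8p and p* = 57, q* = 52.
Because the floor (66) lies above the market-clearing price, it is binding.
At p = 66: qd = 280 - 4·66 = 16 and qs = 4·66 - 176 = 88.
Surplus = qs - qd = 72.
Government expenditure = surplus × support price = 72 × 66 = 4752.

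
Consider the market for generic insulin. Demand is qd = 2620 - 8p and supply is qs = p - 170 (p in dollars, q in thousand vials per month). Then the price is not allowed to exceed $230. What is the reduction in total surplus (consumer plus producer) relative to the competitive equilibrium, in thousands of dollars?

In a free market, 2620 - 8p = p - 170 gives the equilibrium p* = 310, q* = 140.
Since 230 < 310, the ceiling is binding.
At p = 230: qd = 2620 - 8·230 = 780 and qs = 230 - 170 = 60.
Quantity traded falls to 60. At q = 60 the demand price is (2620 - 60)/8 = 320 and the supply price is 170 + 60 = 230.
Deadweight loss = ½ · (320 - 230) · (140 - 60) = ½ · 90 · 80 = 3600.

3600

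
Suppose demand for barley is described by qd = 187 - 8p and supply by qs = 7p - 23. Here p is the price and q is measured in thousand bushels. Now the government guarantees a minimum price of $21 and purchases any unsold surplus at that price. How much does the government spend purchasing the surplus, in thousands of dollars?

Without the control the market clears where 187 - 8p = 7p - 23, i.e. p* = 14 and q* = 75.
Since 21 > 14, the floor is binding.
At p = 21: qd = 187 - 8·21 = 19 and qs = 7·21 - 23 = 124.
Surplus = qs - qd = 105.
Government expenditure = surplus × support price = 105 × 21 = 2205.

2205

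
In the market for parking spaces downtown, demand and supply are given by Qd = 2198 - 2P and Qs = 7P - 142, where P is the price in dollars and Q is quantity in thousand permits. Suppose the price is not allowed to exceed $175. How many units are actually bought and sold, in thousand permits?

Setting quantity demanded equal to quantity supplied, 2198 - 2P = 7P - 142, gives P* = 260 and Q* = 1678.
Since 175 < 260, the ceiling is binding.
At P = 175: Qd = 2198 - 2·175 = 1848 and Qs = 7·175 - 142 = 1083.
The quantity actually transacted is the short side, supply: 1083.

1083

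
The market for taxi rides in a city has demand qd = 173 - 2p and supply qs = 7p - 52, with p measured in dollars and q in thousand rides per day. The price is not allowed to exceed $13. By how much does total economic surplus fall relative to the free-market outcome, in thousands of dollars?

2268

Equilibrium: 173 - 2p = 7p - 52, so 225 = 9p and p* = 25, q* = 123.
Since 13 < 25, the ceiling is binding.
At p = 13: qd = 173 - 2·13 = 147 and qs = 7·13 - 52 = 39.
Quantity traded falls to 39. At q = 39 the demand price is (173 - 39)/2 = 67 and the supply price is (52 + 39)/7 = 13.
Deadweight loss = ½ · (67 - 13) · (123 - 39) = ½ · 54 · 84 = 2268.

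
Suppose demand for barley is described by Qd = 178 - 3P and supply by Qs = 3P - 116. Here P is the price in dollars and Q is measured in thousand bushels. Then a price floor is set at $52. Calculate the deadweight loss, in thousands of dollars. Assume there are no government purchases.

27

Without the control the market clears where 178 - 3P = 3P - 116, i.e. P* = 49 and Q* = 31.
Because the floor (52) lies above the market-clearing price, it is binding.
At P = 52: Qd = 178 - 3·52 = 22 and Qs = 3·52 - 116 = 40.
Quantity traded falls to 22. At Q = 22 the demand price is (178 - 22)/3 = 52 and the supply price is (116 + 22)/3 = 46.
Deadweight loss = ½ · (52 - 46) · (31 - 22) = ½ · 6 · 9 = 27.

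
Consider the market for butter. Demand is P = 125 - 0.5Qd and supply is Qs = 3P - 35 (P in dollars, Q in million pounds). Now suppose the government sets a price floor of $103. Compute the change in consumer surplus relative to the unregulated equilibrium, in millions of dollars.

-4140

Rearranging demand gives Qd = 250 - 2P. Setting quantity demanded equal to quantity supplied, 250 - 2P = 3P - 35, gives P* = 57 and Q* = 136.
Because the floor (103) lies above the market-clearing price, it is binding.
At P = 103: Qd = 250 - 2·103 = 44 and Qs = 3·103 - 35 = 274.
Consumer surplus without the control is ½ · (125 - 57) · 136 = 4624.
With the floor, consumers buy 44 units at 103, so CS = ½ · (125 - 103) · 44 = 484.
Change in consumer surplus = 484 - 4624 = -4140.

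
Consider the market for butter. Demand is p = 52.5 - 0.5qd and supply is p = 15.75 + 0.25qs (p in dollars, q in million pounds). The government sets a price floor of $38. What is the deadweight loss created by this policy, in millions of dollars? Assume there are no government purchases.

Rearranging demand gives qd = 105 - 2p; rearranging supply gives qs = 4p - 63. Equilibrium: 105 - 2p = 4p - 63, so 168 = 6p and p* = 28, q* = 49.
Because the floor (38) lies above the market-clearing price, it is binding.
At p = 38: qd = 105 - 2·38 = 29 and qs = 4·38 - 63 = 89.
Quantity traded falls to 29. At q = 29 the demand price is (105 - 29)/2 = 38 and the supply price is (63 + 29)/4 = 23.
Deadweight loss = ½ · (38 - 23) · (49 - 29) = ½ · 15 · 20 = 150.

150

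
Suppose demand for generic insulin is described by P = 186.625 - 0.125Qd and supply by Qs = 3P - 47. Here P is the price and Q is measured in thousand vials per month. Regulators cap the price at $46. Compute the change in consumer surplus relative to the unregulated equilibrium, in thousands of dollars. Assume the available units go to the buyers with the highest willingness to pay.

Rearranging demand gives Qd = 1493 - 8P. Without the control the market clears where 1493 - 8P = 3P - 47, i.e. P* = 140 and Q* = 373.
The ceiling of 46 is below the equilibrium price 140, so it binds.
At P = 46: Qd = 1493 - 8·46 = 1125 and Qs = 3·46 - 47 = 91.
Consumer surplus without the control is ½ · (186.625 - 140) · 373 = 8695.5625.
With the ceiling, 91 units are sold at 46 (assume they go to the highest-value buyers). The demand price at Q = 91 is 175.25, so CS = ½ · [(186.625 - 46) + (175.25 - 46)] · 91 = 12279.3125.
Change in consumer surplus = 12279.3125 - 8695.5625 = 3583.75.

3583.75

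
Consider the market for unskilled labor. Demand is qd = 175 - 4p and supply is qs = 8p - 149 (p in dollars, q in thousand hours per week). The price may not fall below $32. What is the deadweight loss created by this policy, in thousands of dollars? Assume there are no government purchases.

75

Equilibrium: 175 - 4p = 8p - 149, so 324 = 12p and p* = 27, q* = 67.
Because the floor (32) lies above the market-clearing price, it is binding.
At p = 32: qd = 175 - 4·32 = 47 and qs = 8·32 - 149 = 107.
Quantity traded falls to 47. At q = 47 the demand price is (175 - 47)/4 = 32 and the supply price is (149 + 47)/8 = 24.5.
Deadweight loss = ½ · (32 - 24.5) · (67 - 47) = ½ · 7.5 · 20 = 75.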